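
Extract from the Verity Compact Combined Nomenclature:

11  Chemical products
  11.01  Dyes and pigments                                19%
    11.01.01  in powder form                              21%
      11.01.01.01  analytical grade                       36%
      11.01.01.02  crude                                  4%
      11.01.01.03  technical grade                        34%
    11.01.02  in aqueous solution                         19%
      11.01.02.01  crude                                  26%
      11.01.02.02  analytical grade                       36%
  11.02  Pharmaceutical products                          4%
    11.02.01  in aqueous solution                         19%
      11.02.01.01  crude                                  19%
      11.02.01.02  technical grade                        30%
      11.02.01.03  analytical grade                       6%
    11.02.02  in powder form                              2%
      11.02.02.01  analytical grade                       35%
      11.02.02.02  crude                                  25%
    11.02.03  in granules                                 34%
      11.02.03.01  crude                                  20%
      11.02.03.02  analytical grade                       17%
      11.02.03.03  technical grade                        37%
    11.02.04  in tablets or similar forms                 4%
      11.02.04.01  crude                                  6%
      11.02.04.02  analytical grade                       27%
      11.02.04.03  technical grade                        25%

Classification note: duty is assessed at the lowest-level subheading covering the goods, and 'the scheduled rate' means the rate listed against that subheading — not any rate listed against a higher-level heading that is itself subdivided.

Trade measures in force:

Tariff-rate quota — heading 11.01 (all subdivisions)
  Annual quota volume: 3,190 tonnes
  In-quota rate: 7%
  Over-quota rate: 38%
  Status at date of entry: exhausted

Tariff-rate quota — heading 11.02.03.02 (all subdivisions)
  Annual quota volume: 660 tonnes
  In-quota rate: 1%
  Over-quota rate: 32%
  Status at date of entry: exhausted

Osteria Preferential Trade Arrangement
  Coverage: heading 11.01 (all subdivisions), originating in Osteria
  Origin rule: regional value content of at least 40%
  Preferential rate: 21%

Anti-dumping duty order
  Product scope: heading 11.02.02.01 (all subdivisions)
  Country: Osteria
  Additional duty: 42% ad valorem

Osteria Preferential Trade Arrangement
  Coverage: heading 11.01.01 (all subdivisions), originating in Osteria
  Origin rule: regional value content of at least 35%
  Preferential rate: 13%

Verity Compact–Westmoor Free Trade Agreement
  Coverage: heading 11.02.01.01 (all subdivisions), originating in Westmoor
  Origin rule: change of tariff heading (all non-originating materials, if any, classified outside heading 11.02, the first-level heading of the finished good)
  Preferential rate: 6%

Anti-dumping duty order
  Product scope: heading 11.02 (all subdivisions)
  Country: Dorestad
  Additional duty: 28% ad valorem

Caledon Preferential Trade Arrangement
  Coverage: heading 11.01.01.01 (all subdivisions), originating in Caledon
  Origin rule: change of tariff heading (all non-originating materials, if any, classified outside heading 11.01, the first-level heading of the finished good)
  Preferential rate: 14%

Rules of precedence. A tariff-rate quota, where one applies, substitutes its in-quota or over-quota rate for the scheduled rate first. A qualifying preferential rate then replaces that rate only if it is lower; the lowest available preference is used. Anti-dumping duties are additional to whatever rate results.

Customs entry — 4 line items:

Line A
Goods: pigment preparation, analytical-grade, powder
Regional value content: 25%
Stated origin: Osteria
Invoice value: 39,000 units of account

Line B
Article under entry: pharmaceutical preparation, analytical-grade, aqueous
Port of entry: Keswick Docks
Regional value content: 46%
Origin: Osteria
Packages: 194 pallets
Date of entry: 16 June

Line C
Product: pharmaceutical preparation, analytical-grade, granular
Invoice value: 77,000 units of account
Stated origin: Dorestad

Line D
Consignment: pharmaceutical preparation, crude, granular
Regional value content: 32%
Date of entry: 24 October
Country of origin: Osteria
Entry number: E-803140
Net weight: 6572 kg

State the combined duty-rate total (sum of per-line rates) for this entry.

Line A: pigment → 11.01; powder → 11.01.01; analytical-grade → 11.01.01.01. Scheduled 36%. quota on 11.01 exhausted → over-quota 38%; Osteria agreement on 11.01: RVC < 40%; Osteria agreement on 11.01.01: RVC < 35%. → 38%.
Line B: pharmaceutical → 11.02; aqueous → 11.02.01; analytical-grade → 11.02.01.03. Scheduled 6%. Osteria agreement on 11.01: 11.02.01.03 not covered; Osteria agreement on 11.01.01: 11.02.01.03 not covered. → 6%.
Line C: pharmaceutical → 11.02; granular → 11.02.03; analytical-grade → 11.02.03.02. Scheduled 17%. quota on 11.02.03.02 exhausted → over-quota 32%; anti-dumping (Dorestad, 11.02): +28%; total 32% + 28% = 60%. → 60%.
Line D: pharmaceutical → 11.02; granular → 11.02.03; crude → 11.02.03.01. Scheduled 20%. Osteria agreement on 11.01: 11.02.03.01 not covered; Osteria agreement on 11.01.01: 11.02.03.01 not covered. → 20%.
Sum: 38% + 6% + 60% + 20% = 124%.

124%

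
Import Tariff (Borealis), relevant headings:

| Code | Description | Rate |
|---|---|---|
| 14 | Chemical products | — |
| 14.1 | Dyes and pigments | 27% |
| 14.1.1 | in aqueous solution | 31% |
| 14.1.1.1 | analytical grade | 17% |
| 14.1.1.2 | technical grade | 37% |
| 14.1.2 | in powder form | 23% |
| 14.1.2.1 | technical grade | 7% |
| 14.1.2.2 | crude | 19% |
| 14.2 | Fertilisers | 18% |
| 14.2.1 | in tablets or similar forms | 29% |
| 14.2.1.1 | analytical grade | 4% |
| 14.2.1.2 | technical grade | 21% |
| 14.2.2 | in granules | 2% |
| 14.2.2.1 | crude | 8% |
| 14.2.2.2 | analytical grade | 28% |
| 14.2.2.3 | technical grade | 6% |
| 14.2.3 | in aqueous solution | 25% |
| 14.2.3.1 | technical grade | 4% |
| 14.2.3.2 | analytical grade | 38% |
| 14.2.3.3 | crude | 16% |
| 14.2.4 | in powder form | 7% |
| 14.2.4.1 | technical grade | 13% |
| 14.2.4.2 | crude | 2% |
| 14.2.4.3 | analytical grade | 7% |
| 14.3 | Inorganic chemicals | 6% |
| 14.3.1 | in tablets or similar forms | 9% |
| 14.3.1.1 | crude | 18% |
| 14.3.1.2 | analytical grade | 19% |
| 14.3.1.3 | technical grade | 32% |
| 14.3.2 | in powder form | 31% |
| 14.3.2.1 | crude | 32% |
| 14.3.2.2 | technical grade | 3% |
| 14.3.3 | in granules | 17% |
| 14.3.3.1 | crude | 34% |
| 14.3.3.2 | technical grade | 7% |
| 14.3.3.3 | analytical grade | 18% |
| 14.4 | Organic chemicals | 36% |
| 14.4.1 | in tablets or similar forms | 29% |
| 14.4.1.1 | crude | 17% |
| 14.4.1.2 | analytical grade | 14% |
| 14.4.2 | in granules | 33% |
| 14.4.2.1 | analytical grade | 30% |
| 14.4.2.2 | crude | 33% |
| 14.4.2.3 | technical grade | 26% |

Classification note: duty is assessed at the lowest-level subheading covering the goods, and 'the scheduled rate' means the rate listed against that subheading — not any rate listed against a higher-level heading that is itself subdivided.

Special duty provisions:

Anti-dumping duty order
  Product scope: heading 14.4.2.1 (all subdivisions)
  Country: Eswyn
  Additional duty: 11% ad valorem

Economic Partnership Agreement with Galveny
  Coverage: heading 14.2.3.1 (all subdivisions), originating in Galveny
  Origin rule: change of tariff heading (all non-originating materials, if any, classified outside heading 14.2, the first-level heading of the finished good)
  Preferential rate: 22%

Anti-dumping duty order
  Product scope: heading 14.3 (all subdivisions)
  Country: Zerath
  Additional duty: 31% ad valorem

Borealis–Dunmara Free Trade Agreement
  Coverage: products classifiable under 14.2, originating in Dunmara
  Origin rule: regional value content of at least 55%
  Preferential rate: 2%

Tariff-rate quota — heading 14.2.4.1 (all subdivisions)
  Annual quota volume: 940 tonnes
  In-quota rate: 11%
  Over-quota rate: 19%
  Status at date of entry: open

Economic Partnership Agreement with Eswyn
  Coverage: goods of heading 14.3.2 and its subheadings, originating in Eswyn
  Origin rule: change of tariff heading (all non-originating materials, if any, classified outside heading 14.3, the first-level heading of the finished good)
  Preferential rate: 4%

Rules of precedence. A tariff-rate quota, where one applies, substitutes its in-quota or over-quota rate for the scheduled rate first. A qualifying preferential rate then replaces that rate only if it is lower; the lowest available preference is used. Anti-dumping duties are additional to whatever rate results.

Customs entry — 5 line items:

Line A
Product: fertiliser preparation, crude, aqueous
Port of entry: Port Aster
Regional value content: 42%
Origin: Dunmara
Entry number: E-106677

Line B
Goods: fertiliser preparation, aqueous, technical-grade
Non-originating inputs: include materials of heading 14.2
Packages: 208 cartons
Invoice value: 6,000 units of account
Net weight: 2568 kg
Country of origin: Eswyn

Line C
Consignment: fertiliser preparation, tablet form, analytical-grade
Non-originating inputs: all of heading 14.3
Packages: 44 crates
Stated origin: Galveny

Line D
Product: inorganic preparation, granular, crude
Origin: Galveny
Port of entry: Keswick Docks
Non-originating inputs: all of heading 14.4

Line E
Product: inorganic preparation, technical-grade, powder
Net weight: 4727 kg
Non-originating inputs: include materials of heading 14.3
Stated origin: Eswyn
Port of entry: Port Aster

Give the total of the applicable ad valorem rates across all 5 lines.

61%

Line A: fertiliser → 14.2; aqueous → 14.2.3; crude → 14.2.3.3. Scheduled 16%. Dunmara agreement on 14.2: RVC < 55%. → 16%.
Line B: fertiliser → 14.2; aqueous → 14.2.3; technical-grade → 14.2.3.1. Scheduled 4%. Eswyn agreement on 14.3.2: 14.2.3.1 not covered. → 4%.
Line C: fertiliser → 14.2; tablet form → 14.2.1; analytical-grade → 14.2.1.1. Scheduled 4%. Galveny agreement on 14.2.3.1: 14.2.1.1 not covered. → 4%.
Line D: inorganic → 14.3; granular → 14.3.3; crude → 14.3.3.1. Scheduled 34%. Galveny agreement on 14.2.3.1: 14.3.3.1 not covered. → 34%.
Line E: inorganic → 14.3; powder → 14.3.2; technical-grade → 14.3.2.2. Scheduled 3%. Eswyn agreement on 14.3.2: CTH not met. → 3%.
Sum: 16% + 4% + 4% + 34% + 3% = 61%.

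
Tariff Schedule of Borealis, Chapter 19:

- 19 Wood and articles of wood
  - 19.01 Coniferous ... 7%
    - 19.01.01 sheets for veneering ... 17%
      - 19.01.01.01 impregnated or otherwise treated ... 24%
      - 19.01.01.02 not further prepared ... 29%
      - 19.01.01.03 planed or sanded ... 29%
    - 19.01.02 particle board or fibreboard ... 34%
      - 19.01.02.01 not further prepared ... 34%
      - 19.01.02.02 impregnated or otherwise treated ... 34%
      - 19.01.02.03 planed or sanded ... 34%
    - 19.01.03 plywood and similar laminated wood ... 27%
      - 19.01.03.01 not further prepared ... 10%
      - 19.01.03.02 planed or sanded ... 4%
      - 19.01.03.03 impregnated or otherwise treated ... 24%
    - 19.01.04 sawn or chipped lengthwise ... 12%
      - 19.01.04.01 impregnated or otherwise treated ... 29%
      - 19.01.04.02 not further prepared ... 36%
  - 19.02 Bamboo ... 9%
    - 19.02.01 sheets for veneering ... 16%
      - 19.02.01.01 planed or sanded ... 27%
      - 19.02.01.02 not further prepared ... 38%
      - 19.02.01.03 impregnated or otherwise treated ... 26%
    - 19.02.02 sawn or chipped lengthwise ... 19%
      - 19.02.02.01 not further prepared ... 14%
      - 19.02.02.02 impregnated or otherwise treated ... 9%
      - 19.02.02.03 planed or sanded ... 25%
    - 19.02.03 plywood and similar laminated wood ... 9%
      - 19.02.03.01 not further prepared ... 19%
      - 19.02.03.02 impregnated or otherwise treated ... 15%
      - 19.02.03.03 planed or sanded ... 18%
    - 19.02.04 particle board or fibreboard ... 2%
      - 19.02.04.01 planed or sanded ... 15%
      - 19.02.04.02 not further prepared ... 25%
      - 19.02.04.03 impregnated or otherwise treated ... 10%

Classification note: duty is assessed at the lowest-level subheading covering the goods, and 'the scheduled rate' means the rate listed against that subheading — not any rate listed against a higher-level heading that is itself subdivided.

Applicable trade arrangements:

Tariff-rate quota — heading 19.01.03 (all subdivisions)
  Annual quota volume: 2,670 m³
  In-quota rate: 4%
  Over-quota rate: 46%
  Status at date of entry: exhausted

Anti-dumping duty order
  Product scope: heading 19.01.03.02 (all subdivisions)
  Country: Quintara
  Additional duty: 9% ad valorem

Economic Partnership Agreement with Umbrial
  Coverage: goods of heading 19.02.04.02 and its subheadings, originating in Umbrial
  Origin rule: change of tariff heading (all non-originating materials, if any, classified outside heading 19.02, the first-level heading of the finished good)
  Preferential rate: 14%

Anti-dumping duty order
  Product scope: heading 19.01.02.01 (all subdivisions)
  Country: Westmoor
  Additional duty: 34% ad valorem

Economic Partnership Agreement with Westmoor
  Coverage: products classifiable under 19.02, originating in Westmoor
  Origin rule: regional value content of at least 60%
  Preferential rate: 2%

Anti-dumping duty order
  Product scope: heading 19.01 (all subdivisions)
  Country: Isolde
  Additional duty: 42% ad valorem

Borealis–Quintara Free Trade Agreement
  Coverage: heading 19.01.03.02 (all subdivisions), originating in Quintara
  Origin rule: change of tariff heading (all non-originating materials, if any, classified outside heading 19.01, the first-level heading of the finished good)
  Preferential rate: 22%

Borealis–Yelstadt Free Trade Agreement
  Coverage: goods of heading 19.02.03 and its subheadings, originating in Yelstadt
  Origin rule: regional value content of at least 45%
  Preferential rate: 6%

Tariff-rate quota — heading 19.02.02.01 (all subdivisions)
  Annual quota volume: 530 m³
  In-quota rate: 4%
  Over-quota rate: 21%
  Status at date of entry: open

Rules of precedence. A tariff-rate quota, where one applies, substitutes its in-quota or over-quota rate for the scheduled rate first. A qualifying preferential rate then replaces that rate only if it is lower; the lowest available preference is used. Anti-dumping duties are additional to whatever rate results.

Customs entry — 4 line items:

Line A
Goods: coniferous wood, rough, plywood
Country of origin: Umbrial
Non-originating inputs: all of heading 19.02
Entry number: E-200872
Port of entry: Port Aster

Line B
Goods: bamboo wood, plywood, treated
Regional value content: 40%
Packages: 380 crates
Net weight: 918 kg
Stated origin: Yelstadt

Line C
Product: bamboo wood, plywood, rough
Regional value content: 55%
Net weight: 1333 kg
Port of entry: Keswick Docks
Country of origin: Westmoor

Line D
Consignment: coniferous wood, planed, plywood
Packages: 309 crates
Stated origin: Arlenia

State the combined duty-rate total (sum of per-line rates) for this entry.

126%

Line A: coniferous → 19.01; plywood → 19.01.03; rough → 19.01.03.01. Scheduled 10%. quota on 19.01.03 exhausted → over-quota 46%; Umbrial agreement on 19.02.04.02: 19.01.03.01 not covered. → 46%.
Line B: bamboo → 19.02; plywood → 19.02.03; treated → 19.02.03.02. Scheduled 15%. Yelstadt agreement on 19.02.03: RVC < 45%. → 15%.
Line C: bamboo → 19.02; plywood → 19.02.03; rough → 19.02.03.01. Scheduled 19%. Westmoor agreement on 19.02: RVC < 60%. → 19%.
Line D: coniferous → 19.01; plywood → 19.01.03; planed → 19.01.03.02. Scheduled 4%. quota on 19.01.03 exhausted → over-quota 46%. → 46%.
Sum: 46% + 15% + 19% + 46% = 126%.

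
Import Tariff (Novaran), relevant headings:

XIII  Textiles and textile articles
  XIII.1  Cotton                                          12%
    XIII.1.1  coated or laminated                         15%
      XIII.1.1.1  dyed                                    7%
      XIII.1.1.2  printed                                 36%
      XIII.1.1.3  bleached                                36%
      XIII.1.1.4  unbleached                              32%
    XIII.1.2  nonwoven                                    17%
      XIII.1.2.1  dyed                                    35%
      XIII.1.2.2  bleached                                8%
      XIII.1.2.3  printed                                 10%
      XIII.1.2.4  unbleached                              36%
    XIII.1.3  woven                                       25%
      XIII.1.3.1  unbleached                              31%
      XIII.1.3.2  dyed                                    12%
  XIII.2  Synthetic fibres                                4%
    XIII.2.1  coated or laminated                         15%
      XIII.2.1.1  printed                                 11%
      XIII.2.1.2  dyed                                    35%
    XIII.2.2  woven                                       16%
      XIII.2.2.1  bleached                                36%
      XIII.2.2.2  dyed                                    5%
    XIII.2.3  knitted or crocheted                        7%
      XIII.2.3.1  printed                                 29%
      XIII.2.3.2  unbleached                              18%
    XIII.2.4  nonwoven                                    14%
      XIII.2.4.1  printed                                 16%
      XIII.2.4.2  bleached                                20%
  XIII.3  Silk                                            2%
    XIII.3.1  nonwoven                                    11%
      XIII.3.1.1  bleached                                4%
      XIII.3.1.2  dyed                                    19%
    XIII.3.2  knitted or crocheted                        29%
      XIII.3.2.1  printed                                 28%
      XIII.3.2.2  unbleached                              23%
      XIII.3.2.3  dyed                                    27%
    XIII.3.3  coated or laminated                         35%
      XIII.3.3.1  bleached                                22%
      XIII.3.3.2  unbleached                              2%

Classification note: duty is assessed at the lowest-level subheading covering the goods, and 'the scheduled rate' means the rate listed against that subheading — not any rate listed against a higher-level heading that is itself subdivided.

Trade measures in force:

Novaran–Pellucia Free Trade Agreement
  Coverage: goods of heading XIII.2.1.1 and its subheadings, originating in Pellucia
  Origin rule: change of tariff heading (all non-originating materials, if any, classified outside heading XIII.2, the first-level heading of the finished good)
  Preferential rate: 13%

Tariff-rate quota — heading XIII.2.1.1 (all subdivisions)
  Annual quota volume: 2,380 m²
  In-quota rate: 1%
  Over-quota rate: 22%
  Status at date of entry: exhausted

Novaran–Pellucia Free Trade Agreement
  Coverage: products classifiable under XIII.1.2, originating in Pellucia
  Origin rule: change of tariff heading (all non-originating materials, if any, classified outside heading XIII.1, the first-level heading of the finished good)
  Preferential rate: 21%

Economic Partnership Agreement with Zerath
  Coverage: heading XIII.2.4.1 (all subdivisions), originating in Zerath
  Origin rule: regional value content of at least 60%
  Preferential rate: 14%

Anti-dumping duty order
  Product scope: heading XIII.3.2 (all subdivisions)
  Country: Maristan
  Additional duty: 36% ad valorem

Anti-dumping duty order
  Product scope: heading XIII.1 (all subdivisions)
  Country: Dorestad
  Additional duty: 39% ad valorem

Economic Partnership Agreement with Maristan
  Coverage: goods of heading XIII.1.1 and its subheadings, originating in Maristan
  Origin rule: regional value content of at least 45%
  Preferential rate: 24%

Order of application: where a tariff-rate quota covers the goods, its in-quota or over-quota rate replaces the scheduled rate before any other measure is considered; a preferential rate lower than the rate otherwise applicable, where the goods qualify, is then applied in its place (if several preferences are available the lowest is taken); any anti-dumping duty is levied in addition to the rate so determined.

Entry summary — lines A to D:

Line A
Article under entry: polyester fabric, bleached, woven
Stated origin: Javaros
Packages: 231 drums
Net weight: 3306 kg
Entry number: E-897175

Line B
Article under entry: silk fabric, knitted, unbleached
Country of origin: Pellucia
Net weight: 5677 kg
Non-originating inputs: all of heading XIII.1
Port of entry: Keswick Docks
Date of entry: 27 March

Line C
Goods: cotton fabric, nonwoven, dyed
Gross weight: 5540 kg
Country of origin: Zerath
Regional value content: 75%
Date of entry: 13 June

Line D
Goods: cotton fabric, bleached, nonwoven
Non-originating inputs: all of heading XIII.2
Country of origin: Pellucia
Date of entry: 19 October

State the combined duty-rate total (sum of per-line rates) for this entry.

Line A: polyester → XIII.2; woven → XIII.2.2; bleached → XIII.2.2.1. Scheduled 36%. No special measure applies. → 36%.
Line B: silk → XIII.3; knitted → XIII.3.2; unbleached → XIII.3.2.2. Scheduled 23%. Pellucia agreement on XIII.2.1.1: XIII.3.2.2 not covered; Pellucia agreement on XIII.1.2: XIII.3.2.2 not covered. → 23%.
Line C: cotton → XIII.1; nonwoven → XIII.1.2; dyed → XIII.1.2.1. Scheduled 35%. Zerath agreement on XIII.2.4.1: XIII.1.2.1 not covered. → 35%.
Line D: cotton → XIII.1; nonwoven → XIII.1.2; bleached → XIII.1.2.2. Scheduled 8%. Pellucia agreement on XIII.2.1.1: XIII.1.2.2 not covered; Pellucia agreement on XIII.1.2: CTH met → 21% available; preference 21% not lower than 8% → no reduction. → 8%.
Sum: 36% + 23% + 35% + 8% = 102%.

102%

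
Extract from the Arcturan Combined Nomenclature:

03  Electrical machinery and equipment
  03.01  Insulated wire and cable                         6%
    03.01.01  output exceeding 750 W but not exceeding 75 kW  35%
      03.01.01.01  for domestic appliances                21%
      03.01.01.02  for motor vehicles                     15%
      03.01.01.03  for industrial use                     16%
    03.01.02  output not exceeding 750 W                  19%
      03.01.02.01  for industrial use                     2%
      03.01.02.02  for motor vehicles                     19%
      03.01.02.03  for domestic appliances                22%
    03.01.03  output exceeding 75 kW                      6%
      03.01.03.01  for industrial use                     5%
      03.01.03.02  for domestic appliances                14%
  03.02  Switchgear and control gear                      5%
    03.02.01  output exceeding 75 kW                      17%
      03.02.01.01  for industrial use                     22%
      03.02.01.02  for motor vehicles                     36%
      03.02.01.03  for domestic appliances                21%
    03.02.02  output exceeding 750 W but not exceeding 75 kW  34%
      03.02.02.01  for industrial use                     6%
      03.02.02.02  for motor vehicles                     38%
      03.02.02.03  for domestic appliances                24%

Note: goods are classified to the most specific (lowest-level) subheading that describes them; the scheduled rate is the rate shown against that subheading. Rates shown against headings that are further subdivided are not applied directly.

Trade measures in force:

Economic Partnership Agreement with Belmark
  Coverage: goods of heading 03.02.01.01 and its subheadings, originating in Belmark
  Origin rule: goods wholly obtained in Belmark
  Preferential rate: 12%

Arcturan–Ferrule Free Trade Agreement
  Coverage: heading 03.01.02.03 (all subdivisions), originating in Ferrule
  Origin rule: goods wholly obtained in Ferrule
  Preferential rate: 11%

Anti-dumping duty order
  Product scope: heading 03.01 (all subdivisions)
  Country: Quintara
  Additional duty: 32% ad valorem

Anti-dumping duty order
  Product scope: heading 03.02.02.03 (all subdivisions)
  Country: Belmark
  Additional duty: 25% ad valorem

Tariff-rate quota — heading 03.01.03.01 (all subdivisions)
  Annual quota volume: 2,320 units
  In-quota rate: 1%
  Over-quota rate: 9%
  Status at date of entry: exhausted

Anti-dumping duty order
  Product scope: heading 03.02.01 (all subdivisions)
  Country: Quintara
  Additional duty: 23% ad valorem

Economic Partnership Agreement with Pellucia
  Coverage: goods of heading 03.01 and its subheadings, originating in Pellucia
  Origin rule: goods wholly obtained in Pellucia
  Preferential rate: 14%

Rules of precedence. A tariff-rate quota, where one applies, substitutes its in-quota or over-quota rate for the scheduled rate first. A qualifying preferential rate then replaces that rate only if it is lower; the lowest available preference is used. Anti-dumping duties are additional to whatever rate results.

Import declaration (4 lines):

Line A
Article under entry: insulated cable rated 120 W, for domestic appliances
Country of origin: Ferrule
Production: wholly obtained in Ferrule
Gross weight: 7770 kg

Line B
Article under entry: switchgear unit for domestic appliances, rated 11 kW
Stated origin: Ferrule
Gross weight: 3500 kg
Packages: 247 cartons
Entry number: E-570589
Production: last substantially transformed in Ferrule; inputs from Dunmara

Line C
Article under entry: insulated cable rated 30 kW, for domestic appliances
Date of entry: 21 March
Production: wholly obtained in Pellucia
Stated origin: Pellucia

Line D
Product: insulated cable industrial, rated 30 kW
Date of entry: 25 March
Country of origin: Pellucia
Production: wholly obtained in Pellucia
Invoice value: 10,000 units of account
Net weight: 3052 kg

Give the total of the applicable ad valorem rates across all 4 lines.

63%

Line A: insulated cable → 03.01; rated 120 W → 03.01.02; for domestic appliances → 03.01.02.03. Scheduled 22%. Ferrule agreement on 03.01.02.03: wholly obtained → 11% available; preferential 11%. → 11%.
Line B: switchgear unit → 03.02; rated 11 kW → 03.02.02; for domestic appliances → 03.02.02.03. Scheduled 24%. Ferrule agreement on 03.01.02.03: 03.02.02.03 not covered. → 24%.
Line C: insulated cable → 03.01; rated 30 kW → 03.01.01; for domestic appliances → 03.01.01.01. Scheduled 21%. Pellucia agreement on 03.01: wholly obtained → 14% available; preferential 14%. → 14%.
Line D: insulated cable → 03.01; rated 30 kW → 03.01.01; industrial → 03.01.01.03. Scheduled 16%. Pellucia agreement on 03.01: wholly obtained → 14% available; preferential 14%. → 14%.
Sum: 11% + 24% + 14% + 14% = 63%.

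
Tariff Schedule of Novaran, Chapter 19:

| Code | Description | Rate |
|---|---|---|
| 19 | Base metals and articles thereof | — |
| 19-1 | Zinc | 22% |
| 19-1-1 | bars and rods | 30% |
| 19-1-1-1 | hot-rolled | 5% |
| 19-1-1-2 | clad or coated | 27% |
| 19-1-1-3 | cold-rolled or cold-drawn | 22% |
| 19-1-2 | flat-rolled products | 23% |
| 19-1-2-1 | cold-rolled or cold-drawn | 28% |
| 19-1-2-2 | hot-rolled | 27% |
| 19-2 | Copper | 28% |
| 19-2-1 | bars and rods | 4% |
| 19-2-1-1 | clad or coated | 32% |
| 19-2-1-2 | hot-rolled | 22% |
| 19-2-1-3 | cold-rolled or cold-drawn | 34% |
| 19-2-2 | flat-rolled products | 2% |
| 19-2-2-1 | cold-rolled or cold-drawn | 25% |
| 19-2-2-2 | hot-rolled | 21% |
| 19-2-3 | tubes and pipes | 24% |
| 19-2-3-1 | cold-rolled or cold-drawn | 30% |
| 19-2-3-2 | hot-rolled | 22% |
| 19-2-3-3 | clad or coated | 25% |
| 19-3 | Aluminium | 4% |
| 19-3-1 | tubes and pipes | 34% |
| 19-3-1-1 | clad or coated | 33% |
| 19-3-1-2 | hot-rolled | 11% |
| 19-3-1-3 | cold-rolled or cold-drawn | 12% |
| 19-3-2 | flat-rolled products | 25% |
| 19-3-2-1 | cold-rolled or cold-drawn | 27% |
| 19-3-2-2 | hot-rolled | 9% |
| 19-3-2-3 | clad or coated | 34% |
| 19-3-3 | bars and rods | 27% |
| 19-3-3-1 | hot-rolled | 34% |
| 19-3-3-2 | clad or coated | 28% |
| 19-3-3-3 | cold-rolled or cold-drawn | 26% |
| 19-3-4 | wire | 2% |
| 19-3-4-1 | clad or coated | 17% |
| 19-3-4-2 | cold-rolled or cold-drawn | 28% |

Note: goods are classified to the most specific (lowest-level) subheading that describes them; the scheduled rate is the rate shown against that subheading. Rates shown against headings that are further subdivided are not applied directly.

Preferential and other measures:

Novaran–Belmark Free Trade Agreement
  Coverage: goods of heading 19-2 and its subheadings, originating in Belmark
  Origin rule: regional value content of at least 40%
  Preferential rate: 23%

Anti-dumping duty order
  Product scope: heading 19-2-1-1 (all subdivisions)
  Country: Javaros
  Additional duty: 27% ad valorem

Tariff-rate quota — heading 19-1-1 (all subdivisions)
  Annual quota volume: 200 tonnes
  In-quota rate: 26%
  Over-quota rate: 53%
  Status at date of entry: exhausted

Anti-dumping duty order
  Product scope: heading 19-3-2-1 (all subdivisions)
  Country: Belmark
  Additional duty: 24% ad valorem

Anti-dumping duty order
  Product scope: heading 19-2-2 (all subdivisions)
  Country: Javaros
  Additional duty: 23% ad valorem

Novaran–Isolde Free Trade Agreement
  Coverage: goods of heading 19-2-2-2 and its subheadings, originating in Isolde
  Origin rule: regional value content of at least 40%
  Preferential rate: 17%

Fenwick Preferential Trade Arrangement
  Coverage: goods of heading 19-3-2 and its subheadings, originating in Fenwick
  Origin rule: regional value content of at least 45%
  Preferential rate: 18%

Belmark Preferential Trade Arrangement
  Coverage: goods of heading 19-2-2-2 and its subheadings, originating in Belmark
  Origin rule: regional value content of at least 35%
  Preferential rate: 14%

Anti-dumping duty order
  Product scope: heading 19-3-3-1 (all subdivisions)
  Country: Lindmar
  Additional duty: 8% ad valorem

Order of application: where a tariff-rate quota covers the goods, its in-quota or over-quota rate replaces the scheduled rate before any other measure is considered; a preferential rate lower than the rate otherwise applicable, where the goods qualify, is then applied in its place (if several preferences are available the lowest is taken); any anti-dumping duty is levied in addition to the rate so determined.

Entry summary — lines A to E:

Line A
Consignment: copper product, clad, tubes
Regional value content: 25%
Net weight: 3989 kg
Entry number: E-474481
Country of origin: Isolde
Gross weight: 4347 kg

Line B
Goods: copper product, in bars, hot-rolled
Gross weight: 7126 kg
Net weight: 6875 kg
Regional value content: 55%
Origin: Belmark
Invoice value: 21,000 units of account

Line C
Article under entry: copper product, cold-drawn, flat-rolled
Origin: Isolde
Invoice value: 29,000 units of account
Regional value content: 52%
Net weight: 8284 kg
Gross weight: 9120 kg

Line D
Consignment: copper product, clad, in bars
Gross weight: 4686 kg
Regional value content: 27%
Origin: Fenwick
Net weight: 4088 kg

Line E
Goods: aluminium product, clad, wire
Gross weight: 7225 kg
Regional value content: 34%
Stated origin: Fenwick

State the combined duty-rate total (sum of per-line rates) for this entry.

Line A: copper → 19-2; tubes → 19-2-3; clad → 19-2-3-3. Scheduled 25%. Isolde agreement on 19-2-2-2: 19-2-3-3 not covered. → 25%.
Line B: copper → 19-2; in bars → 19-2-1; hot-rolled → 19-2-1-2. Scheduled 22%. Belmark agreement on 19-2: RVC ≥ 40% → 23% available; Belmark agreement on 19-2-2-2: 19-2-1-2 not covered; preference 23% not lower than 22% → no reduction. → 22%.
Line C: copper → 19-2; flat-rolled → 19-2-2; cold-drawn → 19-2-2-1. Scheduled 25%. Isolde agreement on 19-2-2-2: 19-2-2-1 not covered. → 25%.
Line D: copper → 19-2; in bars → 19-2-1; clad → 19-2-1-1. Scheduled 32%. Fenwick agreement on 19-3-2: 19-2-1-1 not covered. → 32%.
Line E: aluminium → 19-3; wire → 19-3-4; clad → 19-3-4-1. Scheduled 17%. Fenwick agreement on 19-3-2: 19-3-4-1 not covered. → 17%.
Sum: 25% + 22% + 25% + 32% + 17% = 121%.

121%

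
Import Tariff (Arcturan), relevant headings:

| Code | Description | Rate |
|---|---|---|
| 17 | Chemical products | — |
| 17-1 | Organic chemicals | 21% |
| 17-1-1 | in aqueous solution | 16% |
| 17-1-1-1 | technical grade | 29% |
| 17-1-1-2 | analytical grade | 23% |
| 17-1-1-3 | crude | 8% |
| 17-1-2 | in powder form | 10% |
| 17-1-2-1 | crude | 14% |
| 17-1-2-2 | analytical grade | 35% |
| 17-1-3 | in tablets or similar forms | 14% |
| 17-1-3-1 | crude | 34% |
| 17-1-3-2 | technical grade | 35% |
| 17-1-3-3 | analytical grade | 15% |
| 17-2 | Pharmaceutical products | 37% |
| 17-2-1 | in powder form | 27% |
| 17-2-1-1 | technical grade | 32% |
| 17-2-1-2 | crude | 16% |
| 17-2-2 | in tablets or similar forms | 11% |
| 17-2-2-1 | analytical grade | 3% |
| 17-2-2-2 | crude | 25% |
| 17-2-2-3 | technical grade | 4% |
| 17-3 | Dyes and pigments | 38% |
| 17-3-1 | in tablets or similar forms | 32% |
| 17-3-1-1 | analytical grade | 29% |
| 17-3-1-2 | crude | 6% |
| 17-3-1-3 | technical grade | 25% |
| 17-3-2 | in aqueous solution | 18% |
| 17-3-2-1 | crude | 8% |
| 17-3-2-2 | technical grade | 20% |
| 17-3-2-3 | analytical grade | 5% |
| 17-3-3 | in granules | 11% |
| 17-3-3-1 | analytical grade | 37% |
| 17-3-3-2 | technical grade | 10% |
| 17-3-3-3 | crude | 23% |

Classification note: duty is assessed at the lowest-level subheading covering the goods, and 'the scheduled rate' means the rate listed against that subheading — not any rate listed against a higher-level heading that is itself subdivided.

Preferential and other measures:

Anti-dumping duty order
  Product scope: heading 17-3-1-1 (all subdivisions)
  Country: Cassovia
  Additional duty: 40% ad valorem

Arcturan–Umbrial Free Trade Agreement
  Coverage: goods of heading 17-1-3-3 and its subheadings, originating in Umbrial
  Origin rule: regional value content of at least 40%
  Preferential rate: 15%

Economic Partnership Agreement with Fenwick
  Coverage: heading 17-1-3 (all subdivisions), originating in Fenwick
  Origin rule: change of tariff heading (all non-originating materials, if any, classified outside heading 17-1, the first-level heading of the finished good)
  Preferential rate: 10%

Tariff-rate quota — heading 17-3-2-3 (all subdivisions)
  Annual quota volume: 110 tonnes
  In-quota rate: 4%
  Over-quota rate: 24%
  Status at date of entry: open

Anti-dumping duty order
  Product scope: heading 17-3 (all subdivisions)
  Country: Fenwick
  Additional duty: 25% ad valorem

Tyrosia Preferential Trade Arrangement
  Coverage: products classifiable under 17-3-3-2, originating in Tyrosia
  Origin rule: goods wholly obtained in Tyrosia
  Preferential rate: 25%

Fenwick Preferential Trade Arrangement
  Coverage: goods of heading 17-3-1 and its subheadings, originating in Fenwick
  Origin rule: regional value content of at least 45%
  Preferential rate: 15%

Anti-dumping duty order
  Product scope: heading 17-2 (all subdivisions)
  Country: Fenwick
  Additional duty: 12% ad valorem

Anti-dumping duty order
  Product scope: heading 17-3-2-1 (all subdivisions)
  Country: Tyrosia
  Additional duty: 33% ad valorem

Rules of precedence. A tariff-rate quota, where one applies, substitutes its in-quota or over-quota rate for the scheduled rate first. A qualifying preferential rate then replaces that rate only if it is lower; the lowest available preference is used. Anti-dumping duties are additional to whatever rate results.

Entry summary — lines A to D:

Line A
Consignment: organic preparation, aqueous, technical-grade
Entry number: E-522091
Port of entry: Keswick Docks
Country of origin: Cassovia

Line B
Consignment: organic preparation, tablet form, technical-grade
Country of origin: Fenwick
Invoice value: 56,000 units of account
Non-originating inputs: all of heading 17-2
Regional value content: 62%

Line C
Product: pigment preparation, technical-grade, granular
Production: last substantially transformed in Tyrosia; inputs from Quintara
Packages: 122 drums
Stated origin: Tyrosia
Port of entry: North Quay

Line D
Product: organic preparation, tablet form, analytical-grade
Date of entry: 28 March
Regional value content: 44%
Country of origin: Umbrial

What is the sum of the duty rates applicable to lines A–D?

Line A: organic → 17-1; aqueous → 17-1-1; technical-grade → 17-1-1-1. Scheduled 29%. No special measure applies. → 29%.
Line B: organic → 17-1; tablet form → 17-1-3; technical-grade → 17-1-3-2. Scheduled 35%. Fenwick agreement on 17-1-3: CTH met → 10% available; Fenwick agreement on 17-3-1: 17-1-3-2 not covered; preferential 10%. → 10%.
Line C: pigment → 17-3; granular → 17-3-3; technical-grade → 17-3-3-2. Scheduled 10%. Tyrosia agreement on 17-3-3-2: not wholly obtained. → 10%.
Line D: organic → 17-1; tablet form → 17-1-3; analytical-grade → 17-1-3-3. Scheduled 15%. Umbrial agreement on 17-1-3-3: RVC ≥ 40% → 15% available; preference 15% not lower than 15% → no reduction. → 15%.
Sum: 29% + 10% + 10% + 15% = 64%.

64%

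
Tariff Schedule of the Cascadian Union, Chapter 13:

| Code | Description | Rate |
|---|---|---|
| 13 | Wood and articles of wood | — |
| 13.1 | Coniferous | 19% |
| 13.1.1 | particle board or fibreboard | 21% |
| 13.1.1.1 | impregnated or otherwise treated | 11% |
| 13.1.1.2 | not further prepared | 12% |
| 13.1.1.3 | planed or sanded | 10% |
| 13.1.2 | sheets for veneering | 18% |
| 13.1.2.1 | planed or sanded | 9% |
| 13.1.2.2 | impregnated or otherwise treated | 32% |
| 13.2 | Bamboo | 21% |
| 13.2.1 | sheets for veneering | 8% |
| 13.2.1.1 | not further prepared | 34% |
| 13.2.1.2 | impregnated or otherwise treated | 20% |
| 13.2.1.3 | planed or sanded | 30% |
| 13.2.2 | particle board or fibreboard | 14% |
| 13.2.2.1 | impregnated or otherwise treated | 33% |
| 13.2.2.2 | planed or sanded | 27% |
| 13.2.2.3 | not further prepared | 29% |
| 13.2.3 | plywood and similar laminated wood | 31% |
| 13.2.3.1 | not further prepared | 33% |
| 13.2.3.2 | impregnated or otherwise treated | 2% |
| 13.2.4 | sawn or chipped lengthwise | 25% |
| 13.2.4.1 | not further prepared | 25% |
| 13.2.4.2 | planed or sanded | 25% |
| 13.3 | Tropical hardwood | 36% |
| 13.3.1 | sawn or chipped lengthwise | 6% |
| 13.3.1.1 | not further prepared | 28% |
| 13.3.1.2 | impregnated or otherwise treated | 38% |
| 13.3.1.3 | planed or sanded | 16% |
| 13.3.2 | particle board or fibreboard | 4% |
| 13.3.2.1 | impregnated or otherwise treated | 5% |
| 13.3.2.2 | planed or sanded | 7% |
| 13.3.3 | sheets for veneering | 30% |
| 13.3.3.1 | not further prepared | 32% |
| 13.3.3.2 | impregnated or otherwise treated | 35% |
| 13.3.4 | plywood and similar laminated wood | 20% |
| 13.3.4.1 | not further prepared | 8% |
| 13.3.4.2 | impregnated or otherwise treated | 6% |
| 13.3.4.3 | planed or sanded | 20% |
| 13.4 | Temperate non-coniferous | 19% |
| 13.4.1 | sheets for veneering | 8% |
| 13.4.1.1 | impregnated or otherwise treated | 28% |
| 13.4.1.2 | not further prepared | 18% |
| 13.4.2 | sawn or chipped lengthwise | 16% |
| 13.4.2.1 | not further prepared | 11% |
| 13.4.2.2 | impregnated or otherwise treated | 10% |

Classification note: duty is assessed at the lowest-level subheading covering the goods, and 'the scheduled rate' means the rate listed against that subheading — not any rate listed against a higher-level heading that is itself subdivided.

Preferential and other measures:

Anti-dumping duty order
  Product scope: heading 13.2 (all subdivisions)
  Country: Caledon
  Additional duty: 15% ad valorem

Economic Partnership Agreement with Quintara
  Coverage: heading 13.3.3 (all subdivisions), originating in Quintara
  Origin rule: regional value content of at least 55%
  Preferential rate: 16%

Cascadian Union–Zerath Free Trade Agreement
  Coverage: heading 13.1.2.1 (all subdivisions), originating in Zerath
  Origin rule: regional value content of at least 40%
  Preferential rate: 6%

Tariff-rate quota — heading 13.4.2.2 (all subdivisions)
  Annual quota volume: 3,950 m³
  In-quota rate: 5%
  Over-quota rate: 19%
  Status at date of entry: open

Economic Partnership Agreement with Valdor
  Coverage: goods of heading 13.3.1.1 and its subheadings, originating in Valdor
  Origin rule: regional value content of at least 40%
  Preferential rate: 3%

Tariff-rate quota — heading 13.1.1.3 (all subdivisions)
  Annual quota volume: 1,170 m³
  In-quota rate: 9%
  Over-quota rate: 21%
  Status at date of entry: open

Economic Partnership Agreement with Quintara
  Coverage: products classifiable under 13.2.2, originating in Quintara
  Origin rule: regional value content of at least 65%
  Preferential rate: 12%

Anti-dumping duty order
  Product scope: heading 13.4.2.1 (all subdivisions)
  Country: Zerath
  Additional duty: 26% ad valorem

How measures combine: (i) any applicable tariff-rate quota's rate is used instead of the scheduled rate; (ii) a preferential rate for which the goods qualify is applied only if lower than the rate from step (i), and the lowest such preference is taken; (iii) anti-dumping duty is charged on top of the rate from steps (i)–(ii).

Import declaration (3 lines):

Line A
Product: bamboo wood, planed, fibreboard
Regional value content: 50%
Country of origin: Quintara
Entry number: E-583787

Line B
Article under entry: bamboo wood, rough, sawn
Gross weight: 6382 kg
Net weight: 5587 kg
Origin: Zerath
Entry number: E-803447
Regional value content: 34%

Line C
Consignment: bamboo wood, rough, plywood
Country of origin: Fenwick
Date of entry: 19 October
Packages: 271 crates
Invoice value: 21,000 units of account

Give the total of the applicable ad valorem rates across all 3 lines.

85%

Line A: bamboo → 13.2; fibreboard → 13.2.2; planed → 13.2.2.2. Scheduled 27%. Quintara agreement on 13.3.3: 13.2.2.2 not covered; Quintara agreement on 13.2.2: RVC < 65%. → 27%.
Line B: bamboo → 13.2; sawn → 13.2.4; rough → 13.2.4.1. Scheduled 25%. Zerath agreement on 13.1.2.1: 13.2.4.1 not covered. → 25%.
Line C: bamboo → 13.2; plywood → 13.2.3; rough → 13.2.3.1. Scheduled 33%. No special measure applies. → 33%.
Sum: 27% + 25% + 33% = 85%.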